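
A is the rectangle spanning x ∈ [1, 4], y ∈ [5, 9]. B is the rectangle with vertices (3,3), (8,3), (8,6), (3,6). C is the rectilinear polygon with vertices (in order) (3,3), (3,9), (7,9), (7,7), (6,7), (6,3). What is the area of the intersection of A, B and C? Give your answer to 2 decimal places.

1.00

The intersection is the polygon with vertices (3,5), (3,6), (4,6), (4,5).
By the shoelace formula its area is 1.00.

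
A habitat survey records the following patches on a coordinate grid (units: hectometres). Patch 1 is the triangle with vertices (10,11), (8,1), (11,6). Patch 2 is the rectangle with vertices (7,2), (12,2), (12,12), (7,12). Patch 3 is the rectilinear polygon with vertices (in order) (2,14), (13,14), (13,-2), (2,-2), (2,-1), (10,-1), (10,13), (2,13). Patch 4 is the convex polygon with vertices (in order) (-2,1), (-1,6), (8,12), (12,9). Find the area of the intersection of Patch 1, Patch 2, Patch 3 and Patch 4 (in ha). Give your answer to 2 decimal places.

0.86

The intersection is the polygon with vertices (10,10.5), (10.118,10.412), (10.564,8.18), (10,7.857).
By the shoelace formula its area is 0.86.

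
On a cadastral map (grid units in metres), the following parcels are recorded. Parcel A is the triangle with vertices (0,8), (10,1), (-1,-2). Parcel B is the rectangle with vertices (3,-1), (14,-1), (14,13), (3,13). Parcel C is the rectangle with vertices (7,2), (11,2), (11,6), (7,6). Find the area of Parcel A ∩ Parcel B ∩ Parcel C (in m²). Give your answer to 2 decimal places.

0.86

The intersection is the polygon with vertices (8.571,2), (7,2), (7,3.1).
By the shoelace formula its area is 0.86.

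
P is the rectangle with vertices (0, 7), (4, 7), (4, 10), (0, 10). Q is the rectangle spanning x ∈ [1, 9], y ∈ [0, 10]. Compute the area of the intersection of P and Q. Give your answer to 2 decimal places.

|P∩Q|: x∈[1,4], y∈[7,10] → 3·3 = 9.

9.00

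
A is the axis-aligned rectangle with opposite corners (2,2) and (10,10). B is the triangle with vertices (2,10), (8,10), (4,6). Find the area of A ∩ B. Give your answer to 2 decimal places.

12.00

The intersection is the polygon with vertices (8,10), (4,6), (2,10).
By the shoelace formula its area is 12.00.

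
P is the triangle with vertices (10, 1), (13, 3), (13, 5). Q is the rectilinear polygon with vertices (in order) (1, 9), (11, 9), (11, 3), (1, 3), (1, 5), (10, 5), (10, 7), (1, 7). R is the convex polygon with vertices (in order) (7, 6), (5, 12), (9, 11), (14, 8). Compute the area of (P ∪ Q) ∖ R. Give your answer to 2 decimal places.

|P ∪ Q| = 45.
|(P ∪ Q) ∩ R| = 9.3333.
|(P ∪ Q) ∖ R| = 45 − 9.3333 = 35.67.

35.67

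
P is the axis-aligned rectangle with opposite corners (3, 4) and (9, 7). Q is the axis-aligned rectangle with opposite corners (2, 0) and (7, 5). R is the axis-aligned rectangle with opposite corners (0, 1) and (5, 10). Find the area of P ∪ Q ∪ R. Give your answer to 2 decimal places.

By inclusion–exclusion:
Individual areas: |P| = 18, |Q| = 25, |R| = 45.
|P∩Q|: x∈[3,7], y∈[4,5] → 4·1 = 4.
|P∩R|: x∈[3,5], y∈[4,7] → 2·3 = 6.
|Q∩R|: x∈[2,5], y∈[1,5] → 3·4 = 12.
|P∩Q∩R| = 2.
|P ∪ Q ∪ R| = 88 − 22 + 2 = 68.00.

68.00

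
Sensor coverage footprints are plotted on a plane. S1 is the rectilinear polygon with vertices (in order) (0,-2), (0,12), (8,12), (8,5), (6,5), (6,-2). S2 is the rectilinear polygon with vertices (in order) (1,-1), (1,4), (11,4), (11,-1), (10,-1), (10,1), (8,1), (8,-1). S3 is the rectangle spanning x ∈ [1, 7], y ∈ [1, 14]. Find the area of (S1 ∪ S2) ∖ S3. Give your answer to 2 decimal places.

54.00

|S1 ∪ S2| = 119.
|(S1 ∪ S2) ∩ S3| = 65.
|(S1 ∪ S2) ∖ S3| = 119 − 65 = 54.00.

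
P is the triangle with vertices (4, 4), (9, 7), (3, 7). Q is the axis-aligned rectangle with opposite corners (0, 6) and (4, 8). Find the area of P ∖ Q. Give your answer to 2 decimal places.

|P| = 9, |P∩Q| = 0.8333.
|P ∖ Q| = |P| − |P∩Q| = 9 − 0.8333 = 8.17.

8.17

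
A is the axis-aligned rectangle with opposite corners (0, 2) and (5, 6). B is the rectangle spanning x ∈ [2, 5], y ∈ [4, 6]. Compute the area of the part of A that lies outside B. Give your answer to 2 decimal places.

14.00

|A∩B|: x∈[2,5], y∈[4,6] → 3·2 = 6.
|A| = 20.
|A ∖ B| = |A| − |A∩B| = 20 − 6 = 14.00.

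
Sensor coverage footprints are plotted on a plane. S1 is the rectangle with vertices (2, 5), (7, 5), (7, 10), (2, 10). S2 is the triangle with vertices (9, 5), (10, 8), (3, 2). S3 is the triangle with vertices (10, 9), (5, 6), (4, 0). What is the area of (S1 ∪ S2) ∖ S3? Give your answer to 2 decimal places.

26.22

|S1 ∪ S2| = 32.3929.
|(S1 ∪ S2) ∩ S3| = 6.1749.
|(S1 ∪ S2) ∖ S3| = 32.3929 − 6.1749 = 26.22.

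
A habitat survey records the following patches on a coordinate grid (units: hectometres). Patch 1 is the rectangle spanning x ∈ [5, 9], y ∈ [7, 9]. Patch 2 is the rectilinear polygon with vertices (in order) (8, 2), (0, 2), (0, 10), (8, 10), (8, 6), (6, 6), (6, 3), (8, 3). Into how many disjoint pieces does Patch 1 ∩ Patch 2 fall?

1

Patch 1 ∩ Patch 2 is a single connected region.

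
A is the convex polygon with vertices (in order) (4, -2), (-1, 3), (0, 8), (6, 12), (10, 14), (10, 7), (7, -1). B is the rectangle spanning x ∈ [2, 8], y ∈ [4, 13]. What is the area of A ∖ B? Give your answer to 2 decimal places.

|A| = 110.5, |A∩B| = 43.6667.
|A ∖ B| = |A| − |A∩B| = 110.5 − 43.6667 = 66.83.

66.83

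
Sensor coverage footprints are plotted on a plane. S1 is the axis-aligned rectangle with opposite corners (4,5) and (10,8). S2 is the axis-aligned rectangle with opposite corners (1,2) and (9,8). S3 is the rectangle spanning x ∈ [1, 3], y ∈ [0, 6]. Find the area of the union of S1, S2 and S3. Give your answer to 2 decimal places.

55.00

By inclusion–exclusion:
Individual areas: |S1| = 18, |S2| = 48, |S3| = 12.
|S1∩S2|: x∈[4,9], y∈[5,8] → 5·3 = 15.
|S1∩S3| = 0 (no overlap).
|S2∩S3|: x∈[1,3], y∈[2,6] → 2·4 = 8.
|S1∩S2∩S3| = 0.
|S1 ∪ S2 ∪ S3| = 78 − 23 + 0 = 55.00.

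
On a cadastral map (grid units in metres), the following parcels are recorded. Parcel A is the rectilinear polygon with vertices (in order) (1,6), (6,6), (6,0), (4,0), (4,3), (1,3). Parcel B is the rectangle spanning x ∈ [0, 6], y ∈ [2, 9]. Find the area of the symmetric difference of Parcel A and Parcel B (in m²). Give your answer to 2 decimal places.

|Parcel A| = 21, |Parcel B| = 42, |Parcel A∩Parcel B| = 17.
|Parcel A △ Parcel B| = |Parcel A| + |Parcel B| − 2·|Parcel A∩Parcel B| = 21 + 42 − 34 = 29.00.

29.00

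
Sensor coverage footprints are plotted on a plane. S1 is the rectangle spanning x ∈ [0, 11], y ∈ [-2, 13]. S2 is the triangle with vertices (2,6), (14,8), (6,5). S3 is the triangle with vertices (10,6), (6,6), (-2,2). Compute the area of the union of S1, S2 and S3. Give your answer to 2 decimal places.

By inclusion–exclusion:
Individual areas: |S1| = 165, |S2| = 10, |S3| = 8.
|S1∩S2| = 9.0625.
|S1∩S3| = 7.6667.
|S2∩S3| = 2.
|S1∩S2∩S3| = 2.
|S1 ∪ S2 ∪ S3| = 183 − 18.7292 + 2 = 166.27.

166.27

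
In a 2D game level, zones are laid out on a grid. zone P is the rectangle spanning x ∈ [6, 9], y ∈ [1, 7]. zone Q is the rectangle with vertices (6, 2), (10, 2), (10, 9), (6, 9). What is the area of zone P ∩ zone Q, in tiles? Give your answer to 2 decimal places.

|zone P∩zone Q|: x∈[6,9], y∈[2,7] → 3·5 = 15.

15.00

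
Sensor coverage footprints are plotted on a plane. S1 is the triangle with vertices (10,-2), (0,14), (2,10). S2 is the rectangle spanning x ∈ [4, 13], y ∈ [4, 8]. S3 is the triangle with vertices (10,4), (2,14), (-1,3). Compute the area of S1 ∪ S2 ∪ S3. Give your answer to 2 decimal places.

78.43

By inclusion–exclusion:
Individual areas: |S1| = 4, |S2| = 36, |S3| = 59.
|S1∩S2| = 1.05.
|S1∩S3| = 2.9705.
|S2∩S3| = 17.6.
|S1∩S2∩S3| = 1.05.
|S1 ∪ S2 ∪ S3| = 99 − 21.6205 + 1.05 = 78.43.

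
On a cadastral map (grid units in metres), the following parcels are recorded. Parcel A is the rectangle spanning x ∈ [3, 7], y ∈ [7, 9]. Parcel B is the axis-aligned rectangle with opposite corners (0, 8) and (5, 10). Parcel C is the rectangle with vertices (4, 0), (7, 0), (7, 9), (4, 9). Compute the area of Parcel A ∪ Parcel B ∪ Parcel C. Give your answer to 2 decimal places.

By inclusion–exclusion:
Individual areas: |Parcel A| = 8, |Parcel B| = 10, |Parcel C| = 27.
|Parcel A∩Parcel B|: x∈[3,5], y∈[8,9] → 2·1 = 2.
|Parcel A∩Parcel C|: x∈[4,7], y∈[7,9] → 3·2 = 6.
|Parcel B∩Parcel C|: x∈[4,5], y∈[8,9] → 1·1 = 1.
|Parcel A∩Parcel B∩Parcel C| = 1.
|Parcel A ∪ Parcel B ∪ Parcel C| = 45 − 9 + 1 = 37.00.

37.00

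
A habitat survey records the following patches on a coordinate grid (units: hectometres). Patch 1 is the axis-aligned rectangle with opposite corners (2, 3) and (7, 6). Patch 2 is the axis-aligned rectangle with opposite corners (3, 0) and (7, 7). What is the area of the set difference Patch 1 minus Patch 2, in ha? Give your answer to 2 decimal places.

3.00

|Patch 1∩Patch 2|: x∈[3,7], y∈[3,6] → 4·3 = 12.
|Patch 1| = 15.
|Patch 1 ∖ Patch 2| = |Patch 1| − |Patch 1∩Patch 2| = 15 − 12 = 3.00.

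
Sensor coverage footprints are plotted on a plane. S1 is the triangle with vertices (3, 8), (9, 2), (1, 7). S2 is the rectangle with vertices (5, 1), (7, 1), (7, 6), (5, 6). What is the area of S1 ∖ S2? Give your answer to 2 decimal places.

6.75

|S1| = 9, |S1∩S2| = 2.25.
|S1 ∖ S2| = |S1| − |S1∩S2| = 9 − 2.25 = 6.75.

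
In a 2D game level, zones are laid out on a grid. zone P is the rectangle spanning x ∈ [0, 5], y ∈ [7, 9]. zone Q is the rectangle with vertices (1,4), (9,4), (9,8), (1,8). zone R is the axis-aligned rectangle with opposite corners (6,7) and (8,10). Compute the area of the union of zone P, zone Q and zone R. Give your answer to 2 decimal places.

42.00

By inclusion–exclusion:
Individual areas: |zone P| = 10, |zone Q| = 32, |zone R| = 6.
|zone P∩zone Q|: x∈[1,5], y∈[7,8] → 4·1 = 4.
|zone P∩zone R| = 0 (no overlap).
|zone Q∩zone R|: x∈[6,8], y∈[7,8] → 2·1 = 2.
|zone P∩zone Q∩zone R| = 0.
|zone P ∪ zone Q ∪ zone R| = 48 − 6 + 0 = 42.00.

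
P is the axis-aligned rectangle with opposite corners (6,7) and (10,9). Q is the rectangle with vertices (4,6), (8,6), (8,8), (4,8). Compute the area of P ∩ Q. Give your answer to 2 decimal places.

2.00

|P∩Q|: x∈[6,8], y∈[7,8] → 2·1 = 2.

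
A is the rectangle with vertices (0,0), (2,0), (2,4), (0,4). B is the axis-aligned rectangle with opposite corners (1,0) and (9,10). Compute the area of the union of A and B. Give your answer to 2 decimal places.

By inclusion–exclusion:
Individual areas: |A| = 8, |B| = 80.
|A∩B|: x∈[1,2], y∈[0,4] → 1·4 = 4.
|A ∪ B| = 88 − 4 = 84.00.

84.00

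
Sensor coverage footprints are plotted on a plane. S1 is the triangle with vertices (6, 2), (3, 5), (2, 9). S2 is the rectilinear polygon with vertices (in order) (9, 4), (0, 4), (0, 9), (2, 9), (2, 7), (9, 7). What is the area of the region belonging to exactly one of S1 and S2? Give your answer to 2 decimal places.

|S1| = 4.5, |S2| = 31, |S1∩S2| = 3.
|S1 △ S2| = |S1| + |S2| − 2·|S1∩S2| = 4.5 + 31 − 6 = 29.50.

29.50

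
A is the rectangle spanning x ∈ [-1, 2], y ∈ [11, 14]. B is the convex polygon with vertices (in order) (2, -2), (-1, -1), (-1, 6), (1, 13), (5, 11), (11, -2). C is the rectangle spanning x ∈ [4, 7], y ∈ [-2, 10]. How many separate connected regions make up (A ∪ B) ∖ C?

2

(A ∪ B) ∖ C splits into 2 disjoint pieces (area 72.4093, area 17.3333).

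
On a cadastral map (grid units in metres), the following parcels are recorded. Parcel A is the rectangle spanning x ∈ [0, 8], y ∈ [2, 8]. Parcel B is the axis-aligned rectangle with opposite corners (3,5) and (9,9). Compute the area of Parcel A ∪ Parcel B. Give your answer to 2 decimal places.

By inclusion–exclusion:
Individual areas: |Parcel A| = 48, |Parcel B| = 24.
|Parcel A∩Parcel B|: x∈[3,8], y∈[5,8] → 5·3 = 15.
|Parcel A ∪ Parcel B| = 72 − 15 = 57.00.

57.00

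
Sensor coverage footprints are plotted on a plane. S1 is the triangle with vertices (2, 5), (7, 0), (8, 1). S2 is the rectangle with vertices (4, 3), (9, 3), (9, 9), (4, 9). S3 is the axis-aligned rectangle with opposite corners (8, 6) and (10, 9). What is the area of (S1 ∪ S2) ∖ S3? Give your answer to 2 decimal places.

31.67

|S1 ∪ S2| = 34.6667.
|(S1 ∪ S2) ∩ S3| = 3.
|(S1 ∪ S2) ∖ S3| = 34.6667 − 3 = 31.67.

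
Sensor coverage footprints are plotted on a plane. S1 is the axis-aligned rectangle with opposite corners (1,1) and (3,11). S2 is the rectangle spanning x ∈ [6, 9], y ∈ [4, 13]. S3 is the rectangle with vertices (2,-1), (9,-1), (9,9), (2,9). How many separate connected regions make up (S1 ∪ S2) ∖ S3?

(S1 ∪ S2) ∖ S3 splits into 2 disjoint pieces (area 12, area 12).

2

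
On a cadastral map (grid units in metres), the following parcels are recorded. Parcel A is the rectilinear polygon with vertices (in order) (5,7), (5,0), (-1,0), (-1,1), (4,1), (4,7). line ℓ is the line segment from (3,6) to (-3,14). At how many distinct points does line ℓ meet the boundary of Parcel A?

0

The segment lies entirely outside Parcel A and never meets its boundary.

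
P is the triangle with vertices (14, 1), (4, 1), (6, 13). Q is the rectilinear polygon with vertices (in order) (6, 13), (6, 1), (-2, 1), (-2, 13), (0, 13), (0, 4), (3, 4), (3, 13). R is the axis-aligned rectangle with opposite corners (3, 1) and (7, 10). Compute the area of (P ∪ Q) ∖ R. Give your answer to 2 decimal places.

|P ∪ Q| = 117.
|(P ∪ Q) ∩ R| = 36.
|(P ∪ Q) ∖ R| = 117 − 36 = 81.00.

81.00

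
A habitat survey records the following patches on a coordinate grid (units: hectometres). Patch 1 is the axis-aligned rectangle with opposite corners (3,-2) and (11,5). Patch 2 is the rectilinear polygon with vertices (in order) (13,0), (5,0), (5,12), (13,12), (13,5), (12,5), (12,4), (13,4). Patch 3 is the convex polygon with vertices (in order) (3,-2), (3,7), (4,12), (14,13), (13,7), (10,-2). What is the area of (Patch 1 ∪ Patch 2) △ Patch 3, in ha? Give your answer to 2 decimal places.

|Patch 1 ∪ Patch 2| = 121.
|(Patch 1 ∪ Patch 2) ∩ Patch 3| = 112.3333.
|(Patch 1 ∪ Patch 2) △ Patch 3| = 121 + 131 − 224.6667 = 27.33.

27.33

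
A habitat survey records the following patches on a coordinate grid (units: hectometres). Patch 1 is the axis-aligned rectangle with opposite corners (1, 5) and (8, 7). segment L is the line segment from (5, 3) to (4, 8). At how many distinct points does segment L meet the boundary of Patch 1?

The segment meets the boundary at (4.2,7), (4.6,5).

2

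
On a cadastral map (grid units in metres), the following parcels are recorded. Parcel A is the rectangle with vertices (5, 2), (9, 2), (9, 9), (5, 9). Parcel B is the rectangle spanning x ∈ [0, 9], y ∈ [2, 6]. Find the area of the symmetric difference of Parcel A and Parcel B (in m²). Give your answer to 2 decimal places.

|Parcel A∩Parcel B|: x∈[5,9], y∈[2,6] → 4·4 = 16.
|Parcel A △ Parcel B| = |Parcel A| + |Parcel B| − 2·|Parcel A∩Parcel B| = 28 + 36 − 32 = 32.00.

32.00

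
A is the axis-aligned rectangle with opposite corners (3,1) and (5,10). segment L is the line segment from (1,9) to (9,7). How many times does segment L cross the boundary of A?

The segment meets the boundary at (5,8), (3,8.5).

2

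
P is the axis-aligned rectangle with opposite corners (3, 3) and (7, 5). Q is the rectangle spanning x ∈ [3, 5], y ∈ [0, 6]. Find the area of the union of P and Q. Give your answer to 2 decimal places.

16.00

By inclusion–exclusion:
Individual areas: |P| = 8, |Q| = 12.
|P∩Q|: x∈[3,5], y∈[3,5] → 2·2 = 4.
|P ∪ Q| = 20 − 4 = 16.00.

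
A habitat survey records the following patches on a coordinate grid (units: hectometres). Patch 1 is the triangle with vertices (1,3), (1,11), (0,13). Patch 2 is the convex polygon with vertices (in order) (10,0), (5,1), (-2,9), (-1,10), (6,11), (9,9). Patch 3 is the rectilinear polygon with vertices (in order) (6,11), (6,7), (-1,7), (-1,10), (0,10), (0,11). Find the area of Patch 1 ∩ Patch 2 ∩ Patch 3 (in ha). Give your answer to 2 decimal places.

1.82

The intersection is the polygon with vertices (0.282,10.183), (1,10.286), (1,7), (0.6,7).
By the shoelace formula its area is 1.82.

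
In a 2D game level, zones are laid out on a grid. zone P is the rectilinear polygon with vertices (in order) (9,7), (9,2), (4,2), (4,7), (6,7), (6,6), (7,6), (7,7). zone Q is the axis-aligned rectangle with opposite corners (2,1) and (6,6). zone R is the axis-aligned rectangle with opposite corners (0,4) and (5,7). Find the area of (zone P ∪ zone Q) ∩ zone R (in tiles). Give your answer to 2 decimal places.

The region (zone P ∪ zone Q) ∩ zone R is the polygon with vertices (2,6), (4,6), (4,7), (5,7), (5,4), (2,4).
By the shoelace formula its area is 7.00.

7.00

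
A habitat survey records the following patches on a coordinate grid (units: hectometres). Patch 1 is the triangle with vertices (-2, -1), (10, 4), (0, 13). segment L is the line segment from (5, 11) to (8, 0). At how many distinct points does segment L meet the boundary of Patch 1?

The segment meets the boundary at (5.904,7.687), (7.224,2.844).

2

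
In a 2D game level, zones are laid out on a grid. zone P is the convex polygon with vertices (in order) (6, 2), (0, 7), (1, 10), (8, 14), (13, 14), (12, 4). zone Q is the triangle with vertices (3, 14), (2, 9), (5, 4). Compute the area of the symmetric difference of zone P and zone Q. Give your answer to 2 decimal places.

|zone P| = 108.5, |zone Q| = 10, |zone P∩zone Q| = 8.3457.
|zone P △ zone Q| = |zone P| + |zone Q| − 2·|zone P∩zone Q| = 108.5 + 10 − 16.6915 = 101.81.

101.81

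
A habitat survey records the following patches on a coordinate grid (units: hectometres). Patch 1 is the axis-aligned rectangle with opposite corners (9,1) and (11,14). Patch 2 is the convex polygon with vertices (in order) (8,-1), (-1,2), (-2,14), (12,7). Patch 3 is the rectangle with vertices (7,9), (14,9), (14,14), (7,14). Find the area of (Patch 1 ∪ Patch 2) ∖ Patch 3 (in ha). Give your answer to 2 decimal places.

|Patch 1 ∪ Patch 2| = 138.5.
|(Patch 1 ∪ Patch 2) ∩ Patch 3| = 10.25.
|(Patch 1 ∪ Patch 2) ∖ Patch 3| = 138.5 − 10.25 = 128.25.

128.25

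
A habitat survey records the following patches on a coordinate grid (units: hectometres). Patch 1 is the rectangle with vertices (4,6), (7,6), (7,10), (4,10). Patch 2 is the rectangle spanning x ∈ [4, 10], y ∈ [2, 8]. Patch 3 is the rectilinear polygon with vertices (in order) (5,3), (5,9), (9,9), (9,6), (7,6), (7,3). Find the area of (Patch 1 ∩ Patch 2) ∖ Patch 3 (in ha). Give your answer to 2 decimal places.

2.00

|Patch 1 ∩ Patch 2| = 6.
|(Patch 1 ∩ Patch 2) ∩ Patch 3| = 4.
|(Patch 1 ∩ Patch 2) ∖ Patch 3| = 6 − 4 = 2.00.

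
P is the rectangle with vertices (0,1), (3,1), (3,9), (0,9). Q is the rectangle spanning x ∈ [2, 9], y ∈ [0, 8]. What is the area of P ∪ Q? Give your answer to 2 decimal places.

73.00

By inclusion–exclusion:
Individual areas: |P| = 24, |Q| = 56.
|P∩Q|: x∈[2,3], y∈[1,8] → 1·7 = 7.
|P ∪ Q| = 80 − 7 = 73.00.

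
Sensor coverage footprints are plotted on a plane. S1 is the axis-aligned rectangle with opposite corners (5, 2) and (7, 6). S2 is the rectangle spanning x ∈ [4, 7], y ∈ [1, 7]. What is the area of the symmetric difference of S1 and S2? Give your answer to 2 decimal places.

10.00

|S1∩S2|: x∈[5,7], y∈[2,6] → 2·4 = 8.
|S1 △ S2| = |S1| + |S2| − 2·|S1∩S2| = 8 + 18 − 16 = 10.00.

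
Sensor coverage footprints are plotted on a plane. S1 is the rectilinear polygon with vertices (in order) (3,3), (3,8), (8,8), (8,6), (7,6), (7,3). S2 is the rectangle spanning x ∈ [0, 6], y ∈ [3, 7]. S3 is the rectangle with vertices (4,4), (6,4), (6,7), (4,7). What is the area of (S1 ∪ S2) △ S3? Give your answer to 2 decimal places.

|S1 ∪ S2| = 34.
|(S1 ∪ S2) ∩ S3| = 6.
|(S1 ∪ S2) △ S3| = 34 + 6 − 12 = 28.00.

28.00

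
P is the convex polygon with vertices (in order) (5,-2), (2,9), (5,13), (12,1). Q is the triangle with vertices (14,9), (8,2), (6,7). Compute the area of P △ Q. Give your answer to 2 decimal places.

74.16

|P| = 75, |Q| = 22, |P∩Q| = 11.4215.
|P △ Q| = |P| + |Q| − 2·|P∩Q| = 75 + 22 − 22.843 = 74.16.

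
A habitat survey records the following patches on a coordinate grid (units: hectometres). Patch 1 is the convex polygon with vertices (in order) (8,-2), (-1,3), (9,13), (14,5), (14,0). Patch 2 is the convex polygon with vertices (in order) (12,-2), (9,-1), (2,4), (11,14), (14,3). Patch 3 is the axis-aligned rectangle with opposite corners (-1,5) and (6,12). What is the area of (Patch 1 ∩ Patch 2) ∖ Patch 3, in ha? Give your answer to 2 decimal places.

|Patch 1 ∩ Patch 2| = 90.2354.
|(Patch 1 ∩ Patch 2) ∩ Patch 3| = 5.3389.
|(Patch 1 ∩ Patch 2) ∖ Patch 3| = 90.2354 − 5.3389 = 84.90.

84.90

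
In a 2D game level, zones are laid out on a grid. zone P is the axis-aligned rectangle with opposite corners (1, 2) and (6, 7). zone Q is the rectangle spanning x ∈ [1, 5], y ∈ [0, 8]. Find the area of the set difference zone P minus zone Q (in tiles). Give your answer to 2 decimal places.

5.00

|zone P∩zone Q|: x∈[1,5], y∈[2,7] → 4·5 = 20.
|zone P| = 25.
|zone P ∖ zone Q| = |zone P| − |zone P∩zone Q| = 25 − 20 = 5.00.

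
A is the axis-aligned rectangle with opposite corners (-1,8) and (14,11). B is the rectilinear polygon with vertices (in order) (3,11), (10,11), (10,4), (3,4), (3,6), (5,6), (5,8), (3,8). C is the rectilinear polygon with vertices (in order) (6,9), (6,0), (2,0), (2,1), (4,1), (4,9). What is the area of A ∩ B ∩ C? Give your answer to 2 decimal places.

The intersection is the polygon with vertices (5,8), (4,8), (4,9), (6,9), (6,8).
By the shoelace formula its area is 2.00.

2.00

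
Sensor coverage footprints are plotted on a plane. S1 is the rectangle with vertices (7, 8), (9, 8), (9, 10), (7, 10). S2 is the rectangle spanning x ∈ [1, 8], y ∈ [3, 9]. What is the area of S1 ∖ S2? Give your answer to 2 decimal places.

3.00

|S1∩S2|: x∈[7,8], y∈[8,9] → 1·1 = 1.
|S1| = 4.
|S1 ∖ S2| = |S1| − |S1∩S2| = 4 − 1 = 3.00.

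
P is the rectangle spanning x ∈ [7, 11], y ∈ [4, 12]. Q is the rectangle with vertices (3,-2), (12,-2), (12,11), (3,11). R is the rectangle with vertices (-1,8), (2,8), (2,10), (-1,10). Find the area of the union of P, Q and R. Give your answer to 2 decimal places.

127.00

By inclusion–exclusion:
Individual areas: |P| = 32, |Q| = 117, |R| = 6.
|P∩Q|: x∈[7,11], y∈[4,11] → 4·7 = 28.
|P∩R| = 0 (no overlap).
|Q∩R| = 0 (no overlap).
|P∩Q∩R| = 0.
|P ∪ Q ∪ R| = 155 − 28 + 0 = 127.00.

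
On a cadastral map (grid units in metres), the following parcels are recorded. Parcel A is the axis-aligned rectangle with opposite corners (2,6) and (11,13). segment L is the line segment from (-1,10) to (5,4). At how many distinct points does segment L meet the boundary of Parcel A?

2

The segment meets the boundary at (3,6), (2,7).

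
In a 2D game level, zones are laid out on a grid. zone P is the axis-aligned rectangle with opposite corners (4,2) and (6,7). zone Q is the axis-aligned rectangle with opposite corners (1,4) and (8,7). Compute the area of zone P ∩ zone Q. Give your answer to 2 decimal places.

|zone P∩zone Q|: x∈[4,6], y∈[4,7] → 2·3 = 6.

6.00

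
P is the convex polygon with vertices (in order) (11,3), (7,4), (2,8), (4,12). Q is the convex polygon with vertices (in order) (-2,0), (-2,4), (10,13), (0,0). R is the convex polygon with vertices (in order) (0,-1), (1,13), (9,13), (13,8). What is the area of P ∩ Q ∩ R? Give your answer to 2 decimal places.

7.01

The intersection is the polygon with vertices (5.719,9.79), (6.63,8.619), (4.571,5.943), (2.645,7.484).
By the shoelace formula its area is 7.01.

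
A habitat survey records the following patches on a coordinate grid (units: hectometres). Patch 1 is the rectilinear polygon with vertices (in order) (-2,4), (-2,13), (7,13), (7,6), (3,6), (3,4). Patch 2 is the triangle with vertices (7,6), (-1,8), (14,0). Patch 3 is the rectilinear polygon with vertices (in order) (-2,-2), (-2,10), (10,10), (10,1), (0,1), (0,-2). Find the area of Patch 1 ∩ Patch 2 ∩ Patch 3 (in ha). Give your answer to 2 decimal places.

4.27

The intersection is the polygon with vertices (3,5.867), (-1,8), (7,6), (3,6).
By the shoelace formula its area is 4.27.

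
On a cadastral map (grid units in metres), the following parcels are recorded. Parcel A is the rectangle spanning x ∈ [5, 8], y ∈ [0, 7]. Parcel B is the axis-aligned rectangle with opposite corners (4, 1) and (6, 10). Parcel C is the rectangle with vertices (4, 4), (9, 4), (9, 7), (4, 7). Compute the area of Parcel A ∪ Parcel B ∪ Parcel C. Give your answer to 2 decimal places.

By inclusion–exclusion:
Individual areas: |Parcel A| = 21, |Parcel B| = 18, |Parcel C| = 15.
|Parcel A∩Parcel B|: x∈[5,6], y∈[1,7] → 1·6 = 6.
|Parcel A∩Parcel C|: x∈[5,8], y∈[4,7] → 3·3 = 9.
|Parcel B∩Parcel C|: x∈[4,6], y∈[4,7] → 2·3 = 6.
|Parcel A∩Parcel B∩Parcel C| = 3.
|Parcel A ∪ Parcel B ∪ Parcel C| = 54 − 21 + 3 = 36.00.

36.00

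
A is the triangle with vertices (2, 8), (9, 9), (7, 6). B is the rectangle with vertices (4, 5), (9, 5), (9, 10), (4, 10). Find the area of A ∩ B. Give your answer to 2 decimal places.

8.41

The intersection is the polygon with vertices (9,9), (7,6), (4,7.2), (4,8.286).
By the shoelace formula its area is 8.41.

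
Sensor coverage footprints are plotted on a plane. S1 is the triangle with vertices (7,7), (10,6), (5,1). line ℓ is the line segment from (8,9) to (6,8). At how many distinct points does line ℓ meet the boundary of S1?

0

The segment lies entirely outside S1 and never meets its boundary.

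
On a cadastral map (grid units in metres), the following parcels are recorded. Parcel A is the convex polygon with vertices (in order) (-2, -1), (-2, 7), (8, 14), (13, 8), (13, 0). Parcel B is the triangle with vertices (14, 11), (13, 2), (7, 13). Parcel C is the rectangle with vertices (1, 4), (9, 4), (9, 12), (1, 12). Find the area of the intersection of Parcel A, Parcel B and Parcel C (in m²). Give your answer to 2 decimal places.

The intersection is the polygon with vertices (7.545,12), (9,12), (9,9.333).
By the shoelace formula its area is 1.94.

1.94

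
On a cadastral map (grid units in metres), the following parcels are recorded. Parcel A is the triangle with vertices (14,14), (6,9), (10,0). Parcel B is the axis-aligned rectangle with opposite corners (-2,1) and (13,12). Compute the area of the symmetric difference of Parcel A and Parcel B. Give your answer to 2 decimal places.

|Parcel A| = 46, |Parcel B| = 165, |Parcel A∩Parcel B| = 42.6849.
|Parcel A △ Parcel B| = |Parcel A| + |Parcel B| − 2·|Parcel A∩Parcel B| = 46 + 165 − 85.3698 = 125.63.

125.63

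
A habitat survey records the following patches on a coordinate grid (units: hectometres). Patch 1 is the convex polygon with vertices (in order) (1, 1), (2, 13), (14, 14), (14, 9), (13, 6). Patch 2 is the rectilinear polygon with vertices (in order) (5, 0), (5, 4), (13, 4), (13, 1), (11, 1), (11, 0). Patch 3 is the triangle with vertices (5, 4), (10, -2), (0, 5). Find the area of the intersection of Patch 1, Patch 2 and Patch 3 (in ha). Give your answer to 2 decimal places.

0.55

The intersection is the polygon with vertices (5,4), (5.825,3.01), (5,2.667).
By the shoelace formula its area is 0.55.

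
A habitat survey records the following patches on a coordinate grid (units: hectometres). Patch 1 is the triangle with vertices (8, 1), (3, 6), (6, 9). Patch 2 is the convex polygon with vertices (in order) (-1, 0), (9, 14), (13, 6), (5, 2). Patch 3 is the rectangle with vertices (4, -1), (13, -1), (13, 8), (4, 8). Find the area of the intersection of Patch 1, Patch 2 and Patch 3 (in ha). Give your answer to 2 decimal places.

11.99

The intersection is the polygon with vertices (5,8), (6.25,8), (7.444,3.222), (6.333,2.667), (4,5), (4,7).
By the shoelace formula its area is 11.99.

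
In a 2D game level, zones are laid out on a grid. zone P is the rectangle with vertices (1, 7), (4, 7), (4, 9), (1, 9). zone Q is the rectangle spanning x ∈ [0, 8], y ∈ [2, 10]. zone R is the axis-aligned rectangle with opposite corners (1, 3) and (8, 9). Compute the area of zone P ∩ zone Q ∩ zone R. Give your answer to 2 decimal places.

The intersection is the polygon with vertices (1,9), (4,9), (4,7), (1,7).
By the shoelace formula its area is 6.00.

6.00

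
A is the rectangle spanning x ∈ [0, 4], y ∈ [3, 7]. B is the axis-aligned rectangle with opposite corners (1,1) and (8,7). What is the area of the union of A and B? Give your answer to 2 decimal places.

By inclusion–exclusion:
Individual areas: |A| = 16, |B| = 42.
|A∩B|: x∈[1,4], y∈[3,7] → 3·4 = 12.
|A ∪ B| = 58 − 12 = 46.00.

46.00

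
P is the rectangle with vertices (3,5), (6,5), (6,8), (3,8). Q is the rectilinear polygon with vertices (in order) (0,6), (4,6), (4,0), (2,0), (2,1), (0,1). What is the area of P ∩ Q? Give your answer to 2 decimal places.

The intersection is the polygon with vertices (3,5), (3,6), (4,6), (4,5).
By the shoelace formula its area is 1.00.

1.00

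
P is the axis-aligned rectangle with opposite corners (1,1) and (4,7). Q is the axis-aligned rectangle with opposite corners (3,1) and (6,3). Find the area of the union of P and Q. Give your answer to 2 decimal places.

22.00

By inclusion–exclusion:
Individual areas: |P| = 18, |Q| = 6.
|P∩Q|: x∈[3,4], y∈[1,3] → 1·2 = 2.
|P ∪ Q| = 24 − 2 = 22.00.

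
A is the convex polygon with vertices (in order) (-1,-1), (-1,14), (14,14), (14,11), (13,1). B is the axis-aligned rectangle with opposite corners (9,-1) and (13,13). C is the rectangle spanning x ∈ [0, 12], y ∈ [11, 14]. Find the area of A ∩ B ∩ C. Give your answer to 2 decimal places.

The intersection is the polygon with vertices (9,13), (12,13), (12,11), (9,11).
By the shoelace formula its area is 6.00.

6.00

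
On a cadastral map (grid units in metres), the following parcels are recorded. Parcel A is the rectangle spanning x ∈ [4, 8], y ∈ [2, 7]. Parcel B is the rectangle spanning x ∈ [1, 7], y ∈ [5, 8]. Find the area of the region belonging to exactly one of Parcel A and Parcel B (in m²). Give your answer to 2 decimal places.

|Parcel A∩Parcel B|: x∈[4,7], y∈[5,7] → 3·2 = 6.
|Parcel A △ Parcel B| = |Parcel A| + |Parcel B| − 2·|Parcel A∩Parcel B| = 20 + 18 − 12 = 26.00.

26.00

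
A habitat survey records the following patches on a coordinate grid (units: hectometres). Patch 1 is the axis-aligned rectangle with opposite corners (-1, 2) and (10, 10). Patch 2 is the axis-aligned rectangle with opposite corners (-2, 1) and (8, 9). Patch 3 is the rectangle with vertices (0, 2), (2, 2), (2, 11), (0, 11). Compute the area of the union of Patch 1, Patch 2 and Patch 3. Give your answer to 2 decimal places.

By inclusion–exclusion:
Individual areas: |Patch 1| = 88, |Patch 2| = 80, |Patch 3| = 18.
|Patch 1∩Patch 2|: x∈[-1,8], y∈[2,9] → 9·7 = 63.
|Patch 1∩Patch 3|: x∈[0,2], y∈[2,10] → 2·8 = 16.
|Patch 2∩Patch 3|: x∈[0,2], y∈[2,9] → 2·7 = 14.
|Patch 1∩Patch 2∩Patch 3| = 14.
|Patch 1 ∪ Patch 2 ∪ Patch 3| = 186 − 93 + 14 = 107.00.

107.00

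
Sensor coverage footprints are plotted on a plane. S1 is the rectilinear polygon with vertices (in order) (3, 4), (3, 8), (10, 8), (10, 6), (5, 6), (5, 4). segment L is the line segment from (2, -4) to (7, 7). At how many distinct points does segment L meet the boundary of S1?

The segment meets the boundary at (6.545,6).

1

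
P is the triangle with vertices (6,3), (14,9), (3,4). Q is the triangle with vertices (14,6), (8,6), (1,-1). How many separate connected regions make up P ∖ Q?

1

P ∖ Q is a single connected region.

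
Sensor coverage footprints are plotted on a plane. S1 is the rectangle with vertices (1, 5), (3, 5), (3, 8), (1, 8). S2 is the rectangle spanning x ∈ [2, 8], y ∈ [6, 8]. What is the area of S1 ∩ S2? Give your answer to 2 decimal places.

|S1∩S2|: x∈[2,3], y∈[6,8] → 1·2 = 2.

2.00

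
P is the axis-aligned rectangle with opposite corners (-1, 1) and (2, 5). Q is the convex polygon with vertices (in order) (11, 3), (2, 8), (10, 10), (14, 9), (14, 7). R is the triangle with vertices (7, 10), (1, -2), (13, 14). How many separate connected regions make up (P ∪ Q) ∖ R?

3

(P ∪ Q) ∖ R splits into 3 disjoint pieces (area 12, area 5.764, area 30.7157).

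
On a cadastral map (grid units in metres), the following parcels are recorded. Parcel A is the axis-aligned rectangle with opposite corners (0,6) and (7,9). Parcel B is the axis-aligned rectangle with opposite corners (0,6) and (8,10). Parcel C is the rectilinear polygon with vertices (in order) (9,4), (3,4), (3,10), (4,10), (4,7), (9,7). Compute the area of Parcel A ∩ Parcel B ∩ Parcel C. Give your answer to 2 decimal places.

6.00

The intersection is the polygon with vertices (7,6), (3,6), (3,9), (4,9), (4,7), (7,7).
By the shoelace formula its area is 6.00.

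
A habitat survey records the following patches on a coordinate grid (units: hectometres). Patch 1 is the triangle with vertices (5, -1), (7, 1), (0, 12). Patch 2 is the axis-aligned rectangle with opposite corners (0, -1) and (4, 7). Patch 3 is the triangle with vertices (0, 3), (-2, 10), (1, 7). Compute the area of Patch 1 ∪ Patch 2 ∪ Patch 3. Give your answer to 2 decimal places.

By inclusion–exclusion:
Individual areas: |Patch 1| = 18, |Patch 2| = 32, |Patch 3| = 7.5.
|Patch 1∩Patch 2| = 5.0817.
|Patch 1∩Patch 3| = 0.
|Patch 2∩Patch 3| = 2.
|Patch 1∩Patch 2∩Patch 3| = 0.
|Patch 1 ∪ Patch 2 ∪ Patch 3| = 57.5 − 7.0817 + 0 = 50.42.

50.42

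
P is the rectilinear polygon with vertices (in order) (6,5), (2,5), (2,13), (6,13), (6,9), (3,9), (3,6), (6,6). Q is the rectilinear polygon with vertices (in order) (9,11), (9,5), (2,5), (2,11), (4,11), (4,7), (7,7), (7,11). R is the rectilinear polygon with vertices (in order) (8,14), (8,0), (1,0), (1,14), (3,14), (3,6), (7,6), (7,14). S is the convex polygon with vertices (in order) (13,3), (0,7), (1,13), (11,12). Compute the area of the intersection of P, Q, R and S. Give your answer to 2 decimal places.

5.93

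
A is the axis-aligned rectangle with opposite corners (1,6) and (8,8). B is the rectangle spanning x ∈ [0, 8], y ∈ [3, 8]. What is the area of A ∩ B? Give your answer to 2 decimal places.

14.00

|A∩B|: x∈[1,8], y∈[6,8] → 7·2 = 14.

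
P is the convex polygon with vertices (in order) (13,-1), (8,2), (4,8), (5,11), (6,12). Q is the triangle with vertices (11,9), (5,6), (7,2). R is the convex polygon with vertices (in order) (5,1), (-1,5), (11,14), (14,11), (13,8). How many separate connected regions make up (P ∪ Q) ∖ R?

(P ∪ Q) ∖ R splits into 2 disjoint pieces (area 12.6205, area 2.7123).

2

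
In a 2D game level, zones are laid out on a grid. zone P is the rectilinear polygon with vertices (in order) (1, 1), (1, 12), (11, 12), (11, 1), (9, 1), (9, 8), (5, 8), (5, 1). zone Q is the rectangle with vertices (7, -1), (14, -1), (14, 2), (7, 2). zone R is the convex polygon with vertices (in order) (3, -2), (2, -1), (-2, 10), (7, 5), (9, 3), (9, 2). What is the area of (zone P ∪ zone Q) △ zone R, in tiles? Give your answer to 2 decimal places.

|zone P ∪ zone Q| = 101.
|(zone P ∪ zone Q) ∩ zone R| = 26.1199.
|(zone P ∪ zone Q) △ zone R| = 101 + 59 − 52.2399 = 107.76.

107.76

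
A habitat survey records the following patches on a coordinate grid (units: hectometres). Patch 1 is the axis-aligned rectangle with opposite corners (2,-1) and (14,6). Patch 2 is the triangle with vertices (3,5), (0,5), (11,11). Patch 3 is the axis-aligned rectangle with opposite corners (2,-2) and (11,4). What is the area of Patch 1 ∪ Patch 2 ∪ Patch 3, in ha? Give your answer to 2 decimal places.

100.33

By inclusion–exclusion:
Individual areas: |Patch 1| = 84, |Patch 2| = 9, |Patch 3| = 54.
|Patch 1∩Patch 2| = 1.6667.
|Patch 1∩Patch 3|: x∈[2,11], y∈[-1,4] → 9·5 = 45.
|Patch 2∩Patch 3| = 0.
|Patch 1∩Patch 2∩Patch 3| = 0.
|Patch 1 ∪ Patch 2 ∪ Patch 3| = 147 − 46.6667 + 0 = 100.33.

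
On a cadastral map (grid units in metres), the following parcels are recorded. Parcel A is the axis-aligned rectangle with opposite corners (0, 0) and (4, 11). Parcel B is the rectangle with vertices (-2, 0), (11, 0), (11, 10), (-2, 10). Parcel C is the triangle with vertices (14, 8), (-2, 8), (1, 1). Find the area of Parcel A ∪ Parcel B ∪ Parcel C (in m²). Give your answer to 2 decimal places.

By inclusion–exclusion:
Individual areas: |Parcel A| = 44, |Parcel B| = 130, |Parcel C| = 56.
|Parcel A∩Parcel B|: x∈[0,4], y∈[0,10] → 4·10 = 40.
|Parcel A∩Parcel C| = 24.4103.
|Parcel B∩Parcel C| = 53.5769.
|Parcel A∩Parcel B∩Parcel C| = 24.4103.
|Parcel A ∪ Parcel B ∪ Parcel C| = 230 − 117.9872 + 24.4103 = 136.42.

136.42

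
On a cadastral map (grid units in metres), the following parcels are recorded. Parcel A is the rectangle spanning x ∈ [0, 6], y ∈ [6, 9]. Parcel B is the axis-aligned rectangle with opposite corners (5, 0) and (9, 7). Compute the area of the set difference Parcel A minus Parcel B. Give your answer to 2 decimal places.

|Parcel A∩Parcel B|: x∈[5,6], y∈[6,7] → 1·1 = 1.
|Parcel A| = 18.
|Parcel A ∖ Parcel B| = |Parcel A| − |Parcel A∩Parcel B| = 18 − 1 = 17.00.

17.00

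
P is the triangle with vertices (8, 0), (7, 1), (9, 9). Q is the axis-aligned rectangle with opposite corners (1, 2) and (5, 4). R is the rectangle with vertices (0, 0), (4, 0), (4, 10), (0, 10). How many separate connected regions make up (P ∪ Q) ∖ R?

2

(P ∪ Q) ∖ R splits into 2 disjoint pieces (area 5, area 2).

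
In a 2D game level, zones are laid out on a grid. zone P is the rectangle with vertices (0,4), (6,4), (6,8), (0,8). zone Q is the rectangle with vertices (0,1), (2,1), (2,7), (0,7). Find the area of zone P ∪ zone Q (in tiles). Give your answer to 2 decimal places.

By inclusion–exclusion:
Individual areas: |zone P| = 24, |zone Q| = 12.
|zone P∩zone Q|: x∈[0,2], y∈[4,7] → 2·3 = 6.
|zone P ∪ zone Q| = 36 − 6 = 30.00.

30.00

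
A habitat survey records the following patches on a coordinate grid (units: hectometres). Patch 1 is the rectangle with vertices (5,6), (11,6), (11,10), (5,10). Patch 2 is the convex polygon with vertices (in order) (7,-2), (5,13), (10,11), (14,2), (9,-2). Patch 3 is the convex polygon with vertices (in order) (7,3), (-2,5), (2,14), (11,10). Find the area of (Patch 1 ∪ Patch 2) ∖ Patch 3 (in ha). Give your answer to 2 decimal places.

50.14

|Patch 1 ∪ Patch 2| = 82.0139.
|(Patch 1 ∪ Patch 2) ∩ Patch 3| = 31.8715.
|(Patch 1 ∪ Patch 2) ∖ Patch 3| = 82.0139 − 31.8715 = 50.14.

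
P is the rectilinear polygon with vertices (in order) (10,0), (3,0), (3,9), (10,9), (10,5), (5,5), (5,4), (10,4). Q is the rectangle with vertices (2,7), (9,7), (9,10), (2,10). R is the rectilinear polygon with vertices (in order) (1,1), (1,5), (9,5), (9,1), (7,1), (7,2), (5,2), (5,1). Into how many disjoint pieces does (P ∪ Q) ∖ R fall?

2

(P ∪ Q) ∖ R splits into 2 disjoint pieces (area 12, area 37).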